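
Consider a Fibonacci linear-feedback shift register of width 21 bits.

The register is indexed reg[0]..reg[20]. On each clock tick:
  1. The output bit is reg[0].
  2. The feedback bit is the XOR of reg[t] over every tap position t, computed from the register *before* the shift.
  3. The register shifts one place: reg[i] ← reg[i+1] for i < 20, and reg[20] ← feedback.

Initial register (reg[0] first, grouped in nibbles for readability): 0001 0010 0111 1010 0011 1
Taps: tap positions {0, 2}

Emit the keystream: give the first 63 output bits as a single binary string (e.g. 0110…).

step | reg (before) | out | fb
   0 | 000100100111101000111 | 0 | 0
   1 | 001001001111010001110 | 0 | 1
   2 | 010010011110100011101 | 0 | 0
   3 | 100100111101000111010 | 1 | 1
   4 | 001001111010001110101 | 0 | 1
   5 | 010011110100011101011 | 0 | 0
   6 | 100111101000111010110 | 1 | 1
   7 | 001111010001110101101 | 0 | 1
   8 | 011110100011101011011 | 0 | 1
   9 | 111101000111010110111 | 1 | 0
  10 | 111010001110101101110 | 1 | 0
  11 | 110100011101011011100 | 1 | 1
  12 | 101000111010110111001 | 1 | 0
  13 | 010001110101101110010 | 0 | 0
  14 | 100011101011011100100 | 1 | 1
  15 | 000111010110111001001 | 0 | 0
  16 | 001110101101110010010 | 0 | 1
  17 | 011101011011100100101 | 0 | 1
  18 | 111010110111001001011 | 1 | 0
  19 | 110101101110010010110 | 1 | 1
  20 | 101011011100100101101 | 1 | 0
  21 | 010110111001001011010 | 0 | 0
  22 | 101101110010010110100 | 1 | 0
  23 | 011011100100101101000 | 0 | 1
  24 | 110111001001011010001 | 1 | 1
  25 | 101110010010110100011 | 1 | 0
  26 | 011100100101101000110 | 0 | 1
  27 | 111001001011010001101 | 1 | 0
  28 | 110010010110100011010 | 1 | 1
  29 | 100100101101000110101 | 1 | 1
  30 | 001001011010001101011 | 0 | 1
  31 | 010010110100011010111 | 0 | 0
  32 | 100101101000110101110 | 1 | 1
  33 | 001011010001101011101 | 0 | 1
  34 | 010110100011010111011 | 0 | 0
  35 | 101101000110101110110 | 1 | 0
  36 | 011010001101011101100 | 0 | 1
  37 | 110100011010111011001 | 1 | 1
  38 | 101000110101110110011 | 1 | 0
  39 | 010001101011101100110 | 0 | 0
  40 | 100011010111011001100 | 1 | 1
  41 | 000110101110110011001 | 0 | 0
  42 | 001101011101100110010 | 0 | 1
  43 | 011010111011001100101 | 0 | 1
  44 | 110101110110011001011 | 1 | 1
  45 | 101011101100110010111 | 1 | 0
  46 | 010111011001100101110 | 0 | 0
  47 | 101110110011001011100 | 1 | 0
  48 | 011101100110010111000 | 0 | 1
  49 | 111011001100101110001 | 1 | 0
  50 | 110110011001011100010 | 1 | 1
  51 | 101100110010111000101 | 1 | 0
  52 | 011001100101110001010 | 0 | 1
  53 | 110011001011100010101 | 1 | 1
  54 | 100110010111000101011 | 1 | 1
  55 | 001100101110001010111 | 0 | 1
  56 | 011001011100010101111 | 0 | 1
  57 | 110010111000101011111 | 1 | 1
  58 | 100101110001010111111 | 1 | 1
  59 | 001011100010101111111 | 0 | 1
  60 | 010111000101011111111 | 0 | 0
  61 | 101110001010111111110 | 1 | 0
  62 | 011100010101111111100 | 0 | 1

000100100111101000111010110111001001011010001101011101100110010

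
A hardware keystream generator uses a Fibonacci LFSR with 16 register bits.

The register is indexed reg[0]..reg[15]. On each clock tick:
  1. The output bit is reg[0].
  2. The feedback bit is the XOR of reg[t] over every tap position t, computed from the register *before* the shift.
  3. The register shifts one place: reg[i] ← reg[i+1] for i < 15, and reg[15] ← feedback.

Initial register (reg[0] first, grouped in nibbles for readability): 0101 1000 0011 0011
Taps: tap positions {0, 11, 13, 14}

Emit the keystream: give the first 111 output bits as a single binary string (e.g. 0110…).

tick  register→output (feedback)
  0  0101100000110011→0 (0)
  1  1011000001100110→1 (1)
  2  0110000011001101→0 (1)
  3  1100000110011011→1 (1)
  4  1000001100110111→1 (0)
  5  0000011001101110→0 (0)
  6  0000110011011100→0 (0)
  7  0001100110111000→0 (1)
  8  0011001101110001→0 (1)
  9  0110011011100011→0 (1)
 10  1100110111000111→1 (1)
 11  1001101110001111→1 (1)
 12  0011011100011111→0 (1)
 13  0110111000111111→0 (1)
 14  1101110001111111→1 (0)
 15  1011100011111110→1 (0)
 16  0111000111111100→0 (0)
 17  1110001111111000→1 (0)
 18  1100011111110000→1 (0)
 19  1000111111100000→1 (1)
 20  0001111111000001→0 (0)
 21  0011111110000010→0 (1)
 22  0111111100000101→0 (1)
 23  1111111000001011→1 (0)
 24  1111110000010110→1 (0)
 25  1111100000101100→1 (0)
 26  1111000001011000→1 (0)
 27  1110000010110000→1 (0)
 28  1100000101100000→1 (1)
 29  1000001011000001→1 (1)
 30  0000010110000011→0 (1)
 31  0000101100000111→0 (0)
 32  0001011000001110→0 (0)
 33  0010110000011100→0 (0)
 34  0101100000111000→0 (1)
 35  1011000001110001→1 (0)
 36  0110000011100010→0 (1)
 37  1100000111000101→1 (0)
 38  1000001110001010→1 (0)
 39  0000011100010100→0 (0)
 40  0000111000101000→0 (0)
 41  0001110001010000→0 (1)
 42  0011100010100001→0 (0)
 43  0111000101000010→0 (1)
 44  1110001010000101→1 (0)
 45  1100010100001010→1 (0)
 46  1000101000010100→1 (1)
 47  0001010000101001→0 (0)
 48  0010100001010010→0 (0)
 49  0101000010100100→0 (1)
 50  1010000101001001→1 (1)
 51  0100001010010011→0 (0)
 52  1000010100100110→1 (1)
 53  0000101001001101→0 (1)
 54  0001010010011011→0 (0)
 55  0010100100110110→0 (1)
 56  0101001001101101→0 (1)
 57  1010010011011011→1 (1)
 58  0100100110110111→0 (1)
 59  1001001101101111→1 (1)
 60  0010011011011111→0 (1)
 61  0100110110111111→0 (1)
 62  1001101101111111→1 (0)
 63  0011011011111110→0 (1)
 64  0110110111111101→0 (0)
 65  1101101111111010→1 (1)
 66  1011011111110101→1 (1)
 67  0110111111101011→0 (1)
 68  1101111111010111→1 (0)
 69  1011111110101110→1 (1)
 70  0111111101011101→0 (0)
 71  1111111010111010→1 (1)
 72  1111110101110101→1 (1)
 73  1111101011101011→1 (0)
 74  1111010111010110→1 (0)
 75  1110101110101100→1 (0)
 76  1101011101011000→1 (0)
 77  1010111010110000→1 (0)
 78  0101110101100000→0 (0)
 79  1011101011000000→1 (1)
 80  0111010110000001→0 (0)
 81  1110101100000010→1 (0)
 82  1101011000000100→1 (0)
 83  1010110000001000→1 (1)
 84  0101100000010001→0 (1)
 85  1011000000100011→1 (0)
 86  0110000001000110→0 (0)
 87  1100000010001100→1 (0)
 88  1000000100011000→1 (0)
 89  0000001000110000→0 (1)
 90  0000010001100001→0 (0)
 91  0000100011000010→0 (1)
 92  0001000110000101→0 (1)
 93  0010001100001011→0 (1)
 94  0100011000010111→0 (1)
 95  1000110000101111→1 (1)
 96  0001100001011111→0 (1)
 97  0011000010111111→0 (1)
 98  0110000101111111→0 (1)
 99  1100001011111111→1 (0)
100  1000010111111110→1 (0)
101  0000101111111100→0 (0)
102  0001011111111000→0 (1)
103  0010111111110001→0 (1)
104  0101111111100011→0 (1)
105  1011111111000111→1 (1)
106  0111111110001111→0 (0)
107  1111111100011110→1 (0)
108  1111111000111100→1 (1)
109  1111110001111001→1 (0)
110  1111100011110010→1 (1)

010110000011001101110001111111000001011000001110001010000101001001101101111111010111010110000001000110000101111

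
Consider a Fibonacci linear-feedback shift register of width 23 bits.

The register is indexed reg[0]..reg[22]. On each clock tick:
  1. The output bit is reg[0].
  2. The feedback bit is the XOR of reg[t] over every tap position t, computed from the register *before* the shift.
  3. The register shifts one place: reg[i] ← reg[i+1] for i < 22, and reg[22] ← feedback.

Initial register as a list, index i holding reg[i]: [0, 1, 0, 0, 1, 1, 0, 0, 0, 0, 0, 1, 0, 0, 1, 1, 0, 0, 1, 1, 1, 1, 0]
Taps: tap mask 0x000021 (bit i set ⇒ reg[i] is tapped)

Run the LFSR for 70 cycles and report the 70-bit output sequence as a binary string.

0100110000010011001111011001110011101001000111000000001110010101001110

tick  register→output (feedback)
  0  01001100000100110011110→0 (1)
  1  10011000001001100111101→1 (1)
  2  00110000010011001111011→0 (0)
  3  01100000100110011110110→0 (0)
  4  11000001001100111101100→1 (1)
  5  10000010011001111011001→1 (1)
  6  00000100110011110110011→0 (1)
  7  00001001100111101100111→0 (0)
  8  00010011001111011001110→0 (0)
  9  00100110011110110011100→0 (1)
 10  01001100111101100111001→0 (1)
 11  10011001111011001110011→1 (1)
 12  00110011110110011100111→0 (0)
 13  01100111101100111001110→0 (1)
 14  11001111011001110011101→1 (0)
 15  10011110110011100111010→1 (0)
 16  00111101100111001110100→0 (1)
 17  01111011001110011101001→0 (0)
 18  11110110011100111010010→1 (0)
 19  11101100111001110100100→1 (0)
 20  11011001110011101001000→1 (1)
 21  10110011100111010010001→1 (1)
 22  01100111001110100100011→0 (1)
 23  11001110011101001000111→1 (0)
 24  10011100111010010001110→1 (0)
 25  00111001110100100011100→0 (0)
 26  01110011101001000111000→0 (0)
 27  11100111010010001110000→1 (0)
 28  11001110100100011100000→1 (0)
 29  10011101001000111000000→1 (0)
 30  00111010010001110000000→0 (0)
 31  01110100100011100000000→0 (1)
 32  11101001000111000000001→1 (1)
 33  11010010001110000000011→1 (1)
 34  10100100011100000000111→1 (0)
 35  01001000111000000001110→0 (0)
 36  10010001110000000011100→1 (1)
 37  00100011100000000111001→0 (0)
 38  01000111000000001110010→0 (1)
 39  10001110000000011100101→1 (0)
 40  00011100000000111001010→0 (1)
 41  00111000000001110010101→0 (0)
 42  01110000000011100101010→0 (0)
 43  11100000000111001010100→1 (1)
 44  11000000001110010101001→1 (1)
 45  10000000011100101010011→1 (1)
 46  00000000111001010100111→0 (0)
 47  00000001110010101001110→0 (0)
 48  00000011100101010011100→0 (0)
 49  00000111001010100111000→0 (1)
 50  00001110010101001110001→0 (1)
 51  00011100101010011100011→0 (1)
 52  00111001010100111000111→0 (0)
 53  01110010101001110001110→0 (0)
 54  11100101010011100011100→1 (0)
 55  11001010100111000111000→1 (1)
 56  10010101001110001110001→1 (0)
 57  00101010011100011100010→0 (0)
 58  01010100111000111000100→0 (1)
 59  10101001110001110001001→1 (1)
 60  01010011100011100010011→0 (0)
 61  10100111000111000100110→1 (0)
 62  01001110001110001001100→0 (1)
 63  10011100011100010011001→1 (0)
 64  00111000111000100110010→0 (0)
 65  01110001110001001100100→0 (0)
 66  11100011100010011001000→1 (1)
 67  11000111000100110010001→1 (0)
 68  10001110001001100100010→1 (0)
 69  00011100010011001000100→0 (1)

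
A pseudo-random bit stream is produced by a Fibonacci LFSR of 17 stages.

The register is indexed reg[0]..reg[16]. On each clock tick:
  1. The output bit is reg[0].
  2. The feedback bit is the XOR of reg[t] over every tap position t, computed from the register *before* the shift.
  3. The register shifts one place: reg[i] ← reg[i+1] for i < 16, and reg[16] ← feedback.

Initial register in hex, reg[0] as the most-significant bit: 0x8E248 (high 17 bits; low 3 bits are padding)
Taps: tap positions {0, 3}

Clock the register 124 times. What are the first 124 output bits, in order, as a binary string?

k : reg_k → out_k, fb_k
0: 10001110001001001 → 1, fb=1
1: 00011100010010011 → 0, fb=1
2: 00111000100100111 → 0, fb=1
3: 01110001001001111 → 0, fb=1
4: 11100010010011111 → 1, fb=1
5: 11000100100111111 → 1, fb=1
6: 10001001001111111 → 1, fb=1
7: 00010010011111111 → 0, fb=1
8: 00100100111111111 → 0, fb=0
9: 01001001111111110 → 0, fb=0
10: 10010011111111100 → 1, fb=0
11: 00100111111111000 → 0, fb=0
12: 01001111111110000 → 0, fb=0
13: 10011111111100000 → 1, fb=0
14: 00111111111000000 → 0, fb=1
15: 01111111110000001 → 0, fb=1
16: 11111111100000011 → 1, fb=0
17: 11111111000000110 → 1, fb=0
18: 11111110000001100 → 1, fb=0
19: 11111100000011000 → 1, fb=0
20: 11111000000110000 → 1, fb=0
21: 11110000001100000 → 1, fb=0
22: 11100000011000000 → 1, fb=1
23: 11000000110000001 → 1, fb=1
24: 10000001100000011 → 1, fb=1
25: 00000011000000111 → 0, fb=0
26: 00000110000001110 → 0, fb=0
27: 00001100000011100 → 0, fb=0
28: 00011000000111000 → 0, fb=1
29: 00110000001110001 → 0, fb=1
30: 01100000011100011 → 0, fb=0
31: 11000000111000110 → 1, fb=1
32: 10000001110001101 → 1, fb=1
33: 00000011100011011 → 0, fb=0
34: 00000111000110110 → 0, fb=0
35: 00001110001101100 → 0, fb=0
36: 00011100011011000 → 0, fb=1
37: 00111000110110001 → 0, fb=1
38: 01110001101100011 → 0, fb=1
39: 11100011011000111 → 1, fb=1
40: 11000110110001111 → 1, fb=1
41: 10001101100011111 → 1, fb=1
42: 00011011000111111 → 0, fb=1
43: 00110110001111111 → 0, fb=1
44: 01101100011111111 → 0, fb=0
45: 11011000111111110 → 1, fb=0
46: 10110001111111100 → 1, fb=0
47: 01100011111111000 → 0, fb=0
48: 11000111111110000 → 1, fb=1
49: 10001111111100001 → 1, fb=1
50: 00011111111000011 → 0, fb=1
51: 00111111110000111 → 0, fb=1
52: 01111111100001111 → 0, fb=1
53: 11111111000011111 → 1, fb=0
54: 11111110000111110 → 1, fb=0
55: 11111100001111100 → 1, fb=0
56: 11111000011111000 → 1, fb=0
57: 11110000111110000 → 1, fb=0
58: 11100001111100000 → 1, fb=1
59: 11000011111000001 → 1, fb=1
60: 10000111110000011 → 1, fb=1
61: 00001111100000111 → 0, fb=0
62: 00011111000001110 → 0, fb=1
63: 00111110000011101 → 0, fb=1
64: 01111100000111011 → 0, fb=1
65: 11111000001110111 → 1, fb=0
66: 11110000011101110 → 1, fb=0
67: 11100000111011100 → 1, fb=1
68: 11000001110111001 → 1, fb=1
69: 10000011101110011 → 1, fb=1
70: 00000111011100111 → 0, fb=0
71: 00001110111001110 → 0, fb=0
72: 00011101110011100 → 0, fb=1
73: 00111011100111001 → 0, fb=1
74: 01110111001110011 → 0, fb=1
75: 11101110011100111 → 1, fb=1
76: 11011100111001111 → 1, fb=0
77: 10111001110011110 → 1, fb=0
78: 01110011100111100 → 0, fb=1
79: 11100111001111001 → 1, fb=1
80: 11001110011110011 → 1, fb=1
81: 10011100111100111 → 1, fb=0
82: 00111001111001110 → 0, fb=1
83: 01110011110011101 → 0, fb=1
84: 11100111100111011 → 1, fb=1
85: 11001111001110111 → 1, fb=1
86: 10011110011101111 → 1, fb=0
87: 00111100111011110 → 0, fb=1
88: 01111001110111101 → 0, fb=1
89: 11110011101111011 → 1, fb=0
90: 11100111011110110 → 1, fb=1
91: 11001110111101101 → 1, fb=1
92: 10011101111011011 → 1, fb=0
93: 00111011110110110 → 0, fb=1
94: 01110111101101101 → 0, fb=1
95: 11101111011011011 → 1, fb=1
96: 11011110110110111 → 1, fb=0
97: 10111101101101110 → 1, fb=0
98: 01111011011011100 → 0, fb=1
99: 11110110110111001 → 1, fb=0
100: 11101101101110010 → 1, fb=1
101: 11011011011100101 → 1, fb=0
102: 10110110111001010 → 1, fb=0
103: 01101101110010100 → 0, fb=0
104: 11011011100101000 → 1, fb=0
105: 10110111001010000 → 1, fb=0
106: 01101110010100000 → 0, fb=0
107: 11011100101000000 → 1, fb=0
108: 10111001010000000 → 1, fb=0
109: 01110010100000000 → 0, fb=1
110: 11100101000000001 → 1, fb=1
111: 11001010000000011 → 1, fb=1
112: 10010100000000111 → 1, fb=0
113: 00101000000001110 → 0, fb=0
114: 01010000000011100 → 0, fb=1
115: 10100000000111001 → 1, fb=1
116: 01000000001110011 → 0, fb=0
117: 10000000011100110 → 1, fb=1
118: 00000000111001101 → 0, fb=0
119: 00000001110011010 → 0, fb=0
120: 00000011100110100 → 0, fb=0
121: 00000111001101000 → 0, fb=0
122: 00001110011010000 → 0, fb=0
123: 00011100110100000 → 0, fb=1

1000111000100100111111111000000110000001110001101100011111111000011111000001110111001110011110011101111011011011100101000000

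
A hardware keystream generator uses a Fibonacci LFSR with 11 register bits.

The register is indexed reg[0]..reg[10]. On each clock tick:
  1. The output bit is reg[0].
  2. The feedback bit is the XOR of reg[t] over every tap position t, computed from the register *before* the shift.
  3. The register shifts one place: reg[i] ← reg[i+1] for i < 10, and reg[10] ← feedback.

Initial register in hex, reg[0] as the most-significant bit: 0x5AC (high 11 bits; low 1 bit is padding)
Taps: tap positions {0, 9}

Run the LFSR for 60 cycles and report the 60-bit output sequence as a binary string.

tick  register→output (feedback)
  0  01011010110→0 (1)
  1  10110101101→1 (1)
  2  01101011011→0 (1)
  3  11010110111→1 (0)
  4  10101101110→1 (0)
  5  01011011100→0 (0)
  6  10110111000→1 (1)
  7  01101110001→0 (0)
  8  11011100010→1 (0)
  9  10111000100→1 (1)
 10  01110001001→0 (0)
 11  11100010010→1 (0)
 12  11000100100→1 (1)
 13  10001001001→1 (1)
 14  00010010011→0 (1)
 15  00100100111→0 (1)
 16  01001001111→0 (1)
 17  10010011111→1 (0)
 18  00100111110→0 (1)
 19  01001111101→0 (0)
 20  10011111010→1 (0)
 21  00111110100→0 (0)
 22  01111101000→0 (0)
 23  11111010000→1 (1)
 24  11110100001→1 (1)
 25  11101000011→1 (0)
 26  11010000110→1 (0)
 27  10100001100→1 (1)
 28  01000011001→0 (0)
 29  10000110010→1 (0)
 30  00001100100→0 (0)
 31  00011001000→0 (0)
 32  00110010000→0 (0)
 33  01100100000→0 (0)
 34  11001000000→1 (1)
 35  10010000001→1 (1)
 36  00100000011→0 (1)
 37  01000000111→0 (1)
 38  10000001111→1 (0)
 39  00000011110→0 (1)
 40  00000111101→0 (0)
 41  00001111010→0 (1)
 42  00011110101→0 (0)
 43  00111101010→0 (1)
 44  01111010101→0 (0)
 45  11110101010→1 (0)
 46  11101010100→1 (1)
 47  11010101001→1 (1)
 48  10101010011→1 (0)
 49  01010100110→0 (1)
 50  10101001101→1 (1)
 51  01010011011→0 (1)
 52  10100110111→1 (0)
 53  01001101110→0 (1)
 54  10011011101→1 (1)
 55  00110111011→0 (1)
 56  01101110111→0 (1)
 57  11011101111→1 (0)
 58  10111011110→1 (0)
 59  01110111100→0 (0)

010110101101110001001001111101000011001000000111101010100110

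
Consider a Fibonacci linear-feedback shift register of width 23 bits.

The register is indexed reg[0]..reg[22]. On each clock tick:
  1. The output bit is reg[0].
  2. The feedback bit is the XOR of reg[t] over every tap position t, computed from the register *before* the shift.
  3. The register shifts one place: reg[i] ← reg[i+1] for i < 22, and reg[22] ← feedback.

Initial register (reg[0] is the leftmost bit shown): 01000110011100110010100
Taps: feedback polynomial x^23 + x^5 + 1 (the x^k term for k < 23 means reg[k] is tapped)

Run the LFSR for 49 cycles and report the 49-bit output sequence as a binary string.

0100011001110011001010010001000000101100000101100

tick  register→output (feedback)
  0  01000110011100110010100→0 (1)
  1  10001100111001100101001→1 (0)
  2  00011001110011001010010→0 (0)
  3  00110011100110010100100→0 (0)
  4  01100111001100101001000→0 (1)
  5  11001110011001010010001→1 (0)
  6  10011100110010100100010→1 (0)
  7  00111001100101001000100→0 (0)
  8  01110011001010010001000→0 (0)
  9  11100110010100100010000→1 (0)
 10  11001100101001000100000→1 (0)
 11  10011001010010001000000→1 (1)
 12  00110010100100010000001→0 (0)
 13  01100101001000100000010→0 (1)
 14  11001010010001000000101→1 (1)
 15  10010100100010000001011→1 (0)
 16  00101001000100000010110→0 (0)
 17  01010010001000000101100→0 (0)
 18  10100100010000001011000→1 (0)
 19  01001000100000010110000→0 (0)
 20  10010001000000101100000→1 (1)
 21  00100010000001011000001→0 (0)
 22  01000100000010110000010→0 (1)
 23  10001000000101100000101→1 (1)
 24  00010000001011000001011→0 (0)
 25  00100000010110000010110→0 (0)
 26  01000000101100000101100→0 (0)
 27  10000001011000001011000→1 (1)
 28  00000010110000010110001→0 (0)
 29  00000101100000101100010→0 (1)
 30  00001011000001011000101→0 (0)
 31  00010110000010110001010→0 (1)
 32  00101100000101100010101→0 (1)
 33  01011000001011000101011→0 (0)
 34  10110000010110001010110→1 (1)
 35  01100000101100010101101→0 (0)
 36  11000001011000101011010→1 (1)
 37  10000010110001010110101→1 (1)
 38  00000101100010101101011→0 (1)
 39  00001011000101011010111→0 (0)
 40  00010110001010110101110→0 (1)
 41  00101100010101101011101→0 (1)
 42  01011000101011010111011→0 (0)
 43  10110001010110101110110→1 (1)
 44  01100010101101011101101→0 (0)
 45  11000101011010111011010→1 (0)
 46  10001010110101110110100→1 (1)
 47  00010101101011101101001→0 (1)
 48  00101011010111011010011→0 (0)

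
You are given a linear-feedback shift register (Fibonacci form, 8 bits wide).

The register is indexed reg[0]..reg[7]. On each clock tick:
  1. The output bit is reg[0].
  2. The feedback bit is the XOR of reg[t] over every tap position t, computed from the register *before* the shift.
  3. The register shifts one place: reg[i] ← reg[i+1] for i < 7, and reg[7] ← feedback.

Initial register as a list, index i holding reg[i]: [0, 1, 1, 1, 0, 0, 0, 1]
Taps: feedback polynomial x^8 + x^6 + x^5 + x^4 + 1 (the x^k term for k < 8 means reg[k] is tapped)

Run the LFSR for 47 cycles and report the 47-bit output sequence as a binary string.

01110001000000010110001111010000111111110010000

step | reg (before) | out | fb
   0 | 01110001 | 0 | 0
   1 | 11100010 | 1 | 0
   2 | 11000100 | 1 | 0
   3 | 10001000 | 1 | 0
   4 | 00010000 | 0 | 0
   5 | 00100000 | 0 | 0
   6 | 01000000 | 0 | 0
   7 | 10000000 | 1 | 1
   8 | 00000001 | 0 | 0
   9 | 00000010 | 0 | 1
  10 | 00000101 | 0 | 1
  11 | 00001011 | 0 | 0
  12 | 00010110 | 0 | 0
  13 | 00101100 | 0 | 0
  14 | 01011000 | 0 | 1
  15 | 10110001 | 1 | 1
  16 | 01100011 | 0 | 1
  17 | 11000111 | 1 | 1
  18 | 10001111 | 1 | 0
  19 | 00011110 | 0 | 1
  20 | 00111101 | 0 | 0
  21 | 01111010 | 0 | 0
  22 | 11110100 | 1 | 0
  23 | 11101000 | 1 | 0
  24 | 11010000 | 1 | 1
  25 | 10100001 | 1 | 1
  26 | 01000011 | 0 | 1
  27 | 10000111 | 1 | 1
  28 | 00001111 | 0 | 1
  29 | 00011111 | 0 | 1
  30 | 00111111 | 0 | 1
  31 | 01111111 | 0 | 1
  32 | 11111111 | 1 | 0
  33 | 11111110 | 1 | 0
  34 | 11111100 | 1 | 1
  35 | 11111001 | 1 | 0
  36 | 11110010 | 1 | 0
  37 | 11100100 | 1 | 0
  38 | 11001000 | 1 | 0
  39 | 10010000 | 1 | 1
  40 | 00100001 | 0 | 0
  41 | 01000010 | 0 | 1
  42 | 10000101 | 1 | 0
  43 | 00001010 | 0 | 0
  44 | 00010100 | 0 | 1
  45 | 00101001 | 0 | 1
  46 | 01010011 | 0 | 1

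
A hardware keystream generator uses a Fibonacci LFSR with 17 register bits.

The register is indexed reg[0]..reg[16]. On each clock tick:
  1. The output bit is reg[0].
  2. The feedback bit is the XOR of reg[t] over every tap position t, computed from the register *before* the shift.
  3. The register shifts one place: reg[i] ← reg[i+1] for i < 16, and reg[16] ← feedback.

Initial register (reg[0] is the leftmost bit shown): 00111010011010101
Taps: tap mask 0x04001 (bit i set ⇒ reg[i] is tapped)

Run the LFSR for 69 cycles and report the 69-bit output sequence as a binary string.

001110100110101011000101100001011101100111111101010001000111000010110

tick  register→output (feedback)
  0  00111010011010101→0 (1)
  1  01110100110101011→0 (0)
  2  11101001101010110→1 (0)
  3  11010011010101100→1 (0)
  4  10100110101011000→1 (1)
  5  01001101010110001→0 (0)
  6  10011010101100010→1 (1)
  7  00110101011000101→0 (1)
  8  01101010110001011→0 (0)
  9  11010101100010110→1 (0)
 10  10101011000101100→1 (0)
 11  01010110001011000→0 (0)
 12  10101100010110000→1 (1)
 13  01011000101100001→0 (0)
 14  10110001011000010→1 (1)
 15  01100010110000101→0 (1)
 16  11000101100001011→1 (1)
 17  10001011000010111→1 (0)
 18  00010110000101110→0 (1)
 19  00101100001011101→0 (1)
 20  01011000010111011→0 (0)
 21  10110000101110110→1 (0)
 22  01100001011101100→0 (1)
 23  11000010111011001→1 (1)
 24  10000101110110011→1 (1)
 25  00001011101100111→0 (1)
 26  00010111011001111→0 (1)
 27  00101110110011111→0 (1)
 28  01011101100111111→0 (1)
 29  10111011001111111→1 (0)
 30  01110110011111110→0 (1)
 31  11101100111111101→1 (0)
 32  11011001111111010→1 (1)
 33  10110011111110101→1 (0)
 34  01100111111101010→0 (0)
 35  11001111111010100→1 (0)
 36  10011111110101000→1 (1)
 37  00111111101010001→0 (0)
 38  01111111010100010→0 (0)
 39  11111110101000100→1 (0)
 40  11111101010001000→1 (1)
 41  11111010100010001→1 (1)
 42  11110101000100011→1 (1)
 43  11101010001000111→1 (0)
 44  11010100010001110→1 (0)
 45  10101000100011100→1 (0)
 46  01010001000111000→0 (0)
 47  10100010001110000→1 (1)
 48  01000100011100001→0 (0)
 49  10001000111000010→1 (1)
 50  00010001110000101→0 (1)
 51  00100011100001011→0 (0)
 52  01000111000010110→0 (1)
 53  10001110000101101→1 (0)
 54  00011100001011010→0 (0)
 55  00111000010110100→0 (1)
 56  01110000101101001→0 (0)
 57  11100001011010010→1 (1)
 58  11000010110100101→1 (0)
 59  10000101101001010→1 (1)
 60  00001011010010101→0 (1)
 61  00010110100101011→0 (0)
 62  00101101001010110→0 (1)
 63  01011010010101101→0 (1)
 64  10110100101011011→1 (1)
 65  01101001010110111→0 (1)
 66  11010010101101111→1 (0)
 67  10100101011011110→1 (0)
 68  01001010110111100→0 (1)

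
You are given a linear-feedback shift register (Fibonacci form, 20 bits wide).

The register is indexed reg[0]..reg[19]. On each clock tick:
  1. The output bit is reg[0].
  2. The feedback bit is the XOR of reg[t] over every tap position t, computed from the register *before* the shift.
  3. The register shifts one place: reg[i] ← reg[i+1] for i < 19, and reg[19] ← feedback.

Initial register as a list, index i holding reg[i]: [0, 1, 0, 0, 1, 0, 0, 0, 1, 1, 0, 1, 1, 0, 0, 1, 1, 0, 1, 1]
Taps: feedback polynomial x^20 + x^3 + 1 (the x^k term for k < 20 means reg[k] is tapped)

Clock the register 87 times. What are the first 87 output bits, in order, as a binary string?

010010001101100110110000111000010100001101111110101101011000100010110001100111001101001

tick  register→output (feedback)
  0  01001000110110011011→0 (0)
  1  10010001101100110110→1 (0)
  2  00100011011001101100→0 (0)
  3  01000110110011011000→0 (0)
  4  10001101100110110000→1 (1)
  5  00011011001101100001→0 (1)
  6  00110110011011000011→0 (1)
  7  01101100110110000111→0 (0)
  8  11011001101100001110→1 (0)
  9  10110011011000011100→1 (0)
 10  01100110110000111000→0 (0)
 11  11001101100001110000→1 (1)
 12  10011011000011100001→1 (0)
 13  00110110000111000010→0 (1)
 14  01101100001110000101→0 (0)
 15  11011000011100001010→1 (0)
 16  10110000111000010100→1 (0)
 17  01100001110000101000→0 (0)
 18  11000011100001010000→1 (1)
 19  10000111000010100001→1 (1)
 20  00001110000101000011→0 (0)
 21  00011100001010000110→0 (1)
 22  00111000010100001101→0 (1)
 23  01110000101000011011→0 (1)
 24  11100001010000110111→1 (1)
 25  11000010100001101111→1 (1)
 26  10000101000011011111→1 (1)
 27  00001010000110111111→0 (0)
 28  00010100001101111110→0 (1)
 29  00101000011011111101→0 (0)
 30  01010000110111111010→0 (1)
 31  10100001101111110101→1 (1)
 32  01000011011111101011→0 (0)
 33  10000110111111010110→1 (1)
 34  00001101111110101101→0 (0)
 35  00011011111101011010→0 (1)
 36  00110111111010110101→0 (1)
 37  01101111110101101011→0 (0)
 38  11011111101011010110→1 (0)
 39  10111111010110101100→1 (0)
 40  01111110101101011000→0 (1)
 41  11111101011010110001→1 (0)
 42  11111010110101100010→1 (0)
 43  11110101101011000100→1 (0)
 44  11101011010110001000→1 (1)
 45  11010110101100010001→1 (0)
 46  10101101011000100010→1 (1)
 47  01011010110001000101→0 (1)
 48  10110101100010001011→1 (0)
 49  01101011000100010110→0 (0)
 50  11010110001000101100→1 (0)
 51  10101100010001011000→1 (1)
 52  01011000100010110001→0 (1)
 53  10110001000101100011→1 (0)
 54  01100010001011000110→0 (0)
 55  11000100010110001100→1 (1)
 56  10001000101100011001→1 (1)
 57  00010001011000110011→0 (1)
 58  00100010110001100111→0 (0)
 59  01000101100011001110→0 (0)
 60  10001011000110011100→1 (1)
 61  00010110001100111001→0 (1)
 62  00101100011001110011→0 (0)
 63  01011000110011100110→0 (1)
 64  10110001100111001101→1 (0)
 65  01100011001110011010→0 (0)
 66  11000110011100110100→1 (1)
 67  10001100111001101001→1 (1)
 68  00011001110011010011→0 (1)
 69  00110011100110100111→0 (1)
 70  01100111001101001111→0 (0)
 71  11001110011010011110→1 (1)
 72  10011100110100111101→1 (0)
 73  00111001101001111010→0 (1)
 74  01110011010011110101→0 (1)
 75  11100110100111101011→1 (1)
 76  11001101001111010111→1 (1)
 77  10011010011110101111→1 (0)
 78  00110100111101011110→0 (1)
 79  01101001111010111101→0 (0)
 80  11010011110101111010→1 (0)
 81  10100111101011110100→1 (1)
 82  01001111010111101001→0 (0)
 83  10011110101111010010→1 (0)
 84  00111101011110100100→0 (1)
 85  01111010111101001001→0 (1)
 86  11110101111010010011→1 (0)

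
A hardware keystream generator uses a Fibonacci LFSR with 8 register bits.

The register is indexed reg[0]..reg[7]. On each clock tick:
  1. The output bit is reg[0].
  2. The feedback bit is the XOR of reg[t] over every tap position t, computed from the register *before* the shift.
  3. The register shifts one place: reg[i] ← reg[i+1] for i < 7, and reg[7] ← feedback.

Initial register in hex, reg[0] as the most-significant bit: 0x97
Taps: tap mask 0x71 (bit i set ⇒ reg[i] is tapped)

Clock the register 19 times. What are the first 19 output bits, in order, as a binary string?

1001011111101111001

step | reg (before) | out | fb
   0 | 10010111 | 1 | 1
   1 | 00101111 | 0 | 1
   2 | 01011111 | 0 | 1
   3 | 10111111 | 1 | 0
   4 | 01111110 | 0 | 1
   5 | 11111101 | 1 | 1
   6 | 11111011 | 1 | 1
   7 | 11110111 | 1 | 1
   8 | 11101111 | 1 | 0
   9 | 11011110 | 1 | 0
  10 | 10111100 | 1 | 1
  11 | 01111001 | 0 | 1
  12 | 11110011 | 1 | 0
  13 | 11100110 | 1 | 1
  14 | 11001101 | 1 | 1
  15 | 10011011 | 1 | 1
  16 | 00110111 | 0 | 0
  17 | 01101110 | 0 | 1
  18 | 11011101 | 1 | 1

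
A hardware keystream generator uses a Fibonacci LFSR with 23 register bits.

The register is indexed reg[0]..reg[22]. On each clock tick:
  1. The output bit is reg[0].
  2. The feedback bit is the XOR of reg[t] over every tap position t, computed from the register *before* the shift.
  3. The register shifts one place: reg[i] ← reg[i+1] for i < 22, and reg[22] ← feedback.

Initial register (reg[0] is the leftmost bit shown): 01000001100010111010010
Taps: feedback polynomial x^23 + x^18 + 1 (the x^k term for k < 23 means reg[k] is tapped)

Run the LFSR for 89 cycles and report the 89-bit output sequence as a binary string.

tick  register→output (feedback)
  0  01000001100010111010010→0 (1)
  1  10000011000101110100101→1 (1)
  2  00000110001011101001011→0 (0)
  3  00001100010111010010110→0 (1)
  4  00011000101110100101101→0 (0)
  5  00110001011101001011010→0 (1)
  6  01100010111010010110101→0 (1)
  7  11000101110100101101011→1 (1)
  8  10001011101001011010111→1 (0)
  9  00010111010010110101110→0 (0)
 10  00101110100101101011100→0 (1)
 11  01011101001011010111001→0 (1)
 12  10111010010110101110011→1 (0)
 13  01110100101101011100110→0 (0)
 14  11101001011010111001100→1 (1)
 15  11010010110101110011001→1 (0)
 16  10100101101011100110010→1 (0)
 17  01001011010111001100100→0 (0)
 18  10010110101110011001000→1 (1)
 19  00101101011100110010001→0 (1)
 20  01011010111001100100011→0 (0)
 21  10110101110011001000110→1 (1)
 22  01101011100110010001101→0 (0)
 23  11010111001100100011010→1 (0)
 24  10101110011001000110100→1 (0)
 25  01011100110010001101000→0 (0)
 26  10111001100100011010000→1 (0)
 27  01110011001000110100000→0 (0)
 28  11100110010001101000000→1 (1)
 29  11001100100011010000001→1 (1)
 30  10011001000110100000011→1 (1)
 31  00110010001101000000111→0 (0)
 32  01100100011010000001110→0 (0)
 33  11001000110100000011100→1 (0)
 34  10010001101000000111000→1 (0)
 35  00100011010000001110000→0 (1)
 36  01000110100000011100001→0 (0)
 37  10001101000000111000010→1 (1)
 38  00011010000001110000101→0 (0)
 39  00110100000011100001010→0 (0)
 40  01101000000111000010100→0 (1)
 41  11010000001110000101001→1 (1)
 42  10100000011100001010011→1 (0)
 43  01000000111000010100110→0 (0)
 44  10000001110000101001100→1 (1)
 45  00000011100001010011001→0 (1)
 46  00000111000010100110011→0 (1)
 47  00001110000101001100111→0 (0)
 48  00011100001010011001110→0 (0)
 49  00111000010100110011100→0 (1)
 50  01110000101001100111001→0 (1)
 51  11100001010011001110011→1 (0)
 52  11000010100110011100110→1 (1)
 53  10000101001100111001101→1 (1)
 54  00001010011001110011011→0 (1)
 55  00010100110011100110111→0 (1)
 56  00101001100111001101111→0 (0)
 57  01010011001110011011110→0 (1)
 58  10100110011100110111101→1 (0)
 59  01001100111001101111010→0 (1)
 60  10011001110011011110101→1 (0)
 61  00110011100110111101010→0 (0)
 62  01100111001101111010100→0 (1)
 63  11001110011011110101001→1 (1)
 64  10011100110111101010011→1 (0)
 65  00111001101111010100110→0 (0)
 66  01110011011110101001100→0 (0)
 67  11100110111101010011000→1 (0)
 68  11001101111010100110000→1 (0)
 69  10011011110101001100000→1 (1)
 70  00110111101010011000001→0 (0)
 71  01101111010100110000010→0 (0)
 72  11011110101001100000100→1 (1)
 73  10111101010011000001001→1 (1)
 74  01111010100110000010011→0 (1)
 75  11110101001100000100111→1 (1)
 76  11101010011000001001111→1 (1)
 77  11010100110000010011111→1 (0)
 78  10101001100000100111110→1 (0)
 79  01010011000001001111100→0 (1)
 80  10100110000010011111001→1 (0)
 81  01001100000100111110010→0 (1)
 82  10011000001001111100101→1 (1)
 83  00110000010011111001011→0 (0)
 84  01100000100111110010110→0 (1)
 85  11000001001111100101101→1 (1)
 86  10000010011111001011011→1 (0)
 87  00000100111110010110110→0 (1)
 88  00001001111100101101101→0 (0)

01000001100010111010010110101110011001000110100000011100001010011001110011011110101001100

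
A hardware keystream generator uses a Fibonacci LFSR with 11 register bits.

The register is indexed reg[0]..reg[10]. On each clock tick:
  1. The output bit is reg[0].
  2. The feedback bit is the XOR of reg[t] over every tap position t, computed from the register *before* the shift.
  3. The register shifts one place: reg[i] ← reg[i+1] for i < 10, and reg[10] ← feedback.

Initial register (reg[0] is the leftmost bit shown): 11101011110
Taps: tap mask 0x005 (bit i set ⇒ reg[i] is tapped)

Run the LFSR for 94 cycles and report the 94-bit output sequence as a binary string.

tick  register→output (feedback)
  0  11101011110→1 (0)
  1  11010111100→1 (1)
  2  10101111001→1 (0)
  3  01011110010→0 (0)
  4  10111100100→1 (0)
  5  01111001000→0 (1)
  6  11110010001→1 (0)
  7  11100100010→1 (0)
  8  11001000100→1 (1)
  9  10010001001→1 (1)
 10  00100010011→0 (1)
 11  01000100111→0 (0)
 12  10001001110→1 (1)
 13  00010011101→0 (0)
 14  00100111010→0 (1)
 15  01001110101→0 (0)
 16  10011101010→1 (1)
 17  00111010101→0 (1)
 18  01110101011→0 (1)
 19  11101010111→1 (0)
 20  11010101110→1 (1)
 21  10101011101→1 (0)
 22  01010111010→0 (0)
 23  10101110100→1 (0)
 24  01011101000→0 (0)
 25  10111010000→1 (0)
 26  01110100000→0 (1)
 27  11101000001→1 (0)
 28  11010000010→1 (1)
 29  10100000101→1 (0)
 30  01000001010→0 (0)
 31  10000010100→1 (1)
 32  00000101001→0 (0)
 33  00001010010→0 (0)
 34  00010100100→0 (0)
 35  00101001000→0 (1)
 36  01010010001→0 (0)
 37  10100100010→1 (0)
 38  01001000100→0 (0)
 39  10010001000→1 (1)
 40  00100010001→0 (1)
 41  01000100011→0 (0)
 42  10001000110→1 (1)
 43  00010001101→0 (0)
 44  00100011010→0 (1)
 45  01000110101→0 (0)
 46  10001101010→1 (1)
 47  00011010101→0 (0)
 48  00110101010→0 (1)
 49  01101010101→0 (1)
 50  11010101011→1 (1)
 51  10101010111→1 (0)
 52  01010101110→0 (0)
 53  10101011100→1 (0)
 54  01010111000→0 (0)
 55  10101110000→1 (0)
 56  01011100000→0 (0)
 57  10111000000→1 (0)
 58  01110000000→0 (1)
 59  11100000001→1 (0)
 60  11000000010→1 (1)
 61  10000000101→1 (1)
 62  00000001011→0 (0)
 63  00000010110→0 (0)
 64  00000101100→0 (0)
 65  00001011000→0 (0)
 66  00010110000→0 (0)
 67  00101100000→0 (1)
 68  01011000001→0 (0)
 69  10110000010→1 (0)
 70  01100000100→0 (1)
 71  11000001001→1 (1)
 72  10000010011→1 (1)
 73  00000100111→0 (0)
 74  00001001110→0 (0)
 75  00010011100→0 (0)
 76  00100111000→0 (1)
 77  01001110001→0 (0)
 78  10011100010→1 (1)
 79  00111000101→0 (1)
 80  01110001011→0 (1)
 81  11100010111→1 (0)
 82  11000101110→1 (1)
 83  10001011101→1 (1)
 84  00010111011→0 (0)
 85  00101110110→0 (1)
 86  01011101101→0 (0)
 87  10111011010→1 (0)
 88  01110110100→0 (1)
 89  11101101001→1 (0)
 90  11011010010→1 (1)
 91  10110100101→1 (0)
 92  01101001010→0 (1)
 93  11010010101→1 (1)

1110101111001000100111010101110100000101001000100011010101011100000001011000001001110001011101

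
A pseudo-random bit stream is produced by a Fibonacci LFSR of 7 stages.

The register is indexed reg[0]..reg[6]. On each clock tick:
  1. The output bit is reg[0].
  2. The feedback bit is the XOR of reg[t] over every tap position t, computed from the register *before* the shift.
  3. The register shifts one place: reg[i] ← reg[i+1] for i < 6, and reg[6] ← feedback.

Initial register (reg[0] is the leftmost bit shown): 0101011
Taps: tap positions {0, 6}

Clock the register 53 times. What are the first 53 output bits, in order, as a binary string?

01010111001101000100111100010100001100000100000011111

step | reg (before) | out | fb
   0 | 0101011 | 0 | 1
   1 | 1010111 | 1 | 0
   2 | 0101110 | 0 | 0
   3 | 1011100 | 1 | 1
   4 | 0111001 | 0 | 1
   5 | 1110011 | 1 | 0
   6 | 1100110 | 1 | 1
   7 | 1001101 | 1 | 0
   8 | 0011010 | 0 | 0
   9 | 0110100 | 0 | 0
  10 | 1101000 | 1 | 1
  11 | 1010001 | 1 | 0
  12 | 0100010 | 0 | 0
  13 | 1000100 | 1 | 1
  14 | 0001001 | 0 | 1
  15 | 0010011 | 0 | 1
  16 | 0100111 | 0 | 1
  17 | 1001111 | 1 | 0
  18 | 0011110 | 0 | 0
  19 | 0111100 | 0 | 0
  20 | 1111000 | 1 | 1
  21 | 1110001 | 1 | 0
  22 | 1100010 | 1 | 1
  23 | 1000101 | 1 | 0
  24 | 0001010 | 0 | 0
  25 | 0010100 | 0 | 0
  26 | 0101000 | 0 | 0
  27 | 1010000 | 1 | 1
  28 | 0100001 | 0 | 1
  29 | 1000011 | 1 | 0
  30 | 0000110 | 0 | 0
  31 | 0001100 | 0 | 0
  32 | 0011000 | 0 | 0
  33 | 0110000 | 0 | 0
  34 | 1100000 | 1 | 1
  35 | 1000001 | 1 | 0
  36 | 0000010 | 0 | 0
  37 | 0000100 | 0 | 0
  38 | 0001000 | 0 | 0
  39 | 0010000 | 0 | 0
  40 | 0100000 | 0 | 0
  41 | 1000000 | 1 | 1
  42 | 0000001 | 0 | 1
  43 | 0000011 | 0 | 1
  44 | 0000111 | 0 | 1
  45 | 0001111 | 0 | 1
  46 | 0011111 | 0 | 1
  47 | 0111111 | 0 | 1
  48 | 1111111 | 1 | 0
  49 | 1111110 | 1 | 1
  50 | 1111101 | 1 | 0
  51 | 1111010 | 1 | 1
  52 | 1110101 | 1 | 0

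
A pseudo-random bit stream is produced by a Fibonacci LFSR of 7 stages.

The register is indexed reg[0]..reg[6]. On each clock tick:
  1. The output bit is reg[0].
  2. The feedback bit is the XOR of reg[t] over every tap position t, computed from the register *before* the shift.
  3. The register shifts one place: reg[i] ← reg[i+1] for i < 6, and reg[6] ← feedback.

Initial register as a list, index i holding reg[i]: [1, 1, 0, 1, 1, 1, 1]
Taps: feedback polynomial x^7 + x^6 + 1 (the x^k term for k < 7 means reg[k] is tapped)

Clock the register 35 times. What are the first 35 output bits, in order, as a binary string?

k : reg_k → out_k, fb_k
0: 1101111 → 1, fb=0
1: 1011110 → 1, fb=1
2: 0111101 → 0, fb=1
3: 1111011 → 1, fb=0
4: 1110110 → 1, fb=1
5: 1101101 → 1, fb=0
6: 1011010 → 1, fb=1
7: 0110101 → 0, fb=1
8: 1101011 → 1, fb=0
9: 1010110 → 1, fb=1
10: 0101101 → 0, fb=1
11: 1011011 → 1, fb=0
12: 0110110 → 0, fb=0
13: 1101100 → 1, fb=1
14: 1011001 → 1, fb=0
15: 0110010 → 0, fb=0
16: 1100100 → 1, fb=1
17: 1001001 → 1, fb=0
18: 0010010 → 0, fb=0
19: 0100100 → 0, fb=0
20: 1001000 → 1, fb=1
21: 0010001 → 0, fb=1
22: 0100011 → 0, fb=1
23: 1000111 → 1, fb=0
24: 0001110 → 0, fb=0
25: 0011100 → 0, fb=0
26: 0111000 → 0, fb=0
27: 1110000 → 1, fb=1
28: 1100001 → 1, fb=0
29: 1000010 → 1, fb=1
30: 0000101 → 0, fb=1
31: 0001011 → 0, fb=1
32: 0010111 → 0, fb=1
33: 0101111 → 0, fb=1
34: 1011111 → 1, fb=0

11011110110101101100100100011100001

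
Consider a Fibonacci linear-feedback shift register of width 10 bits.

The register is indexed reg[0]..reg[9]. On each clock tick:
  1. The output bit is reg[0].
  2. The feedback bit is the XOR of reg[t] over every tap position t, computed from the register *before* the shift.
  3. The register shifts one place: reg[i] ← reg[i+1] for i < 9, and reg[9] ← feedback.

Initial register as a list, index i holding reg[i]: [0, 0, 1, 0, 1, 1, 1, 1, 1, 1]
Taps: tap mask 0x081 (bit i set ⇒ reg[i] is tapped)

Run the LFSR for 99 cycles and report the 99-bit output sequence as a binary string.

step | reg (before) | out | fb
   0 | 0010111111 | 0 | 1
   1 | 0101111111 | 0 | 1
   2 | 1011111111 | 1 | 0
   3 | 0111111110 | 0 | 1
   4 | 1111111101 | 1 | 0
   5 | 1111111010 | 1 | 1
   6 | 1111110101 | 1 | 0
   7 | 1111101010 | 1 | 1
   8 | 1111010101 | 1 | 0
   9 | 1110101010 | 1 | 1
  10 | 1101010101 | 1 | 0
  11 | 1010101010 | 1 | 1
  12 | 0101010101 | 0 | 1
  13 | 1010101011 | 1 | 1
  14 | 0101010111 | 0 | 1
  15 | 1010101111 | 1 | 0
  16 | 0101011110 | 0 | 1
  17 | 1010111101 | 1 | 0
  18 | 0101111010 | 0 | 0
  19 | 1011110100 | 1 | 0
  20 | 0111101000 | 0 | 0
  21 | 1111010000 | 1 | 1
  22 | 1110100001 | 1 | 1
  23 | 1101000011 | 1 | 1
  24 | 1010000111 | 1 | 0
  25 | 0100001110 | 0 | 1
  26 | 1000011101 | 1 | 0
  27 | 0000111010 | 0 | 0
  28 | 0001110100 | 0 | 1
  29 | 0011101001 | 0 | 0
  30 | 0111010010 | 0 | 0
  31 | 1110100100 | 1 | 0
  32 | 1101001000 | 1 | 1
  33 | 1010010001 | 1 | 1
  34 | 0100100011 | 0 | 0
  35 | 1001000110 | 1 | 0
  36 | 0010001100 | 0 | 1
  37 | 0100011001 | 0 | 0
  38 | 1000110010 | 1 | 1
  39 | 0001100101 | 0 | 1
  40 | 0011001011 | 0 | 0
  41 | 0110010110 | 0 | 1
  42 | 1100101101 | 1 | 0
  43 | 1001011010 | 1 | 1
  44 | 0010110101 | 0 | 1
  45 | 0101101011 | 0 | 0
  46 | 1011010110 | 1 | 0
  47 | 0110101100 | 0 | 1
  48 | 1101011001 | 1 | 1
  49 | 1010110011 | 1 | 1
  50 | 0101100111 | 0 | 1
  51 | 1011001111 | 1 | 0
  52 | 0110011110 | 0 | 1
  53 | 1100111101 | 1 | 0
  54 | 1001111010 | 1 | 1
  55 | 0011110101 | 0 | 1
  56 | 0111101011 | 0 | 0
  57 | 1111010110 | 1 | 0
  58 | 1110101100 | 1 | 0
  59 | 1101011000 | 1 | 1
  60 | 1010110001 | 1 | 1
  61 | 0101100011 | 0 | 0
  62 | 1011000110 | 1 | 0
  63 | 0110001100 | 0 | 1
  64 | 1100011001 | 1 | 1
  65 | 1000110011 | 1 | 1
  66 | 0001100111 | 0 | 1
  67 | 0011001111 | 0 | 1
  68 | 0110011111 | 0 | 1
  69 | 1100111111 | 1 | 0
  70 | 1001111110 | 1 | 0
  71 | 0011111100 | 0 | 1
  72 | 0111111001 | 0 | 0
  73 | 1111110010 | 1 | 1
  74 | 1111100101 | 1 | 0
  75 | 1111001010 | 1 | 1
  76 | 1110010101 | 1 | 0
  77 | 1100101010 | 1 | 1
  78 | 1001010101 | 1 | 0
  79 | 0010101010 | 0 | 0
  80 | 0101010100 | 0 | 1
  81 | 1010101001 | 1 | 1
  82 | 0101010011 | 0 | 0
  83 | 1010100110 | 1 | 0
  84 | 0101001100 | 0 | 1
  85 | 1010011001 | 1 | 1
  86 | 0100110011 | 0 | 0
  87 | 1001100110 | 1 | 0
  88 | 0011001100 | 0 | 1
  89 | 0110011001 | 0 | 0
  90 | 1100110010 | 1 | 1
  91 | 1001100101 | 1 | 0
  92 | 0011001010 | 0 | 0
  93 | 0110010100 | 0 | 1
  94 | 1100101001 | 1 | 1
  95 | 1001010011 | 1 | 1
  96 | 0010100111 | 0 | 1
  97 | 0101001111 | 0 | 1
  98 | 1010011111 | 1 | 0

001011111111010101010111101000011101001000110010110101100111101011000110011111100101010100110011001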